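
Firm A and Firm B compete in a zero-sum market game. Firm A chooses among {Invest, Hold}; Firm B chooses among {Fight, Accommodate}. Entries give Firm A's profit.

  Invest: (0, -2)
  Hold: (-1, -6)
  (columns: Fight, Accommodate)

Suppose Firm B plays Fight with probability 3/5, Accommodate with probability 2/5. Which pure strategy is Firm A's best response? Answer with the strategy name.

Expected payoff of Invest: (3/5)·0 + (2/5)·(-2) = -4/5.
Expected payoff of Hold: (3/5)·(-1) + (2/5)·(-6) = -3.
The largest is -4/5, so Firm A's best response is Invest.

Invest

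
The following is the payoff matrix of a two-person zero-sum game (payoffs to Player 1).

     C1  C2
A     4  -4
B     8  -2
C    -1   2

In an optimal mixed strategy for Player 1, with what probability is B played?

Row minima: A → -4, B → -2, C → -1; maximin = -1.
Column maxima: C1 → 8, C2 → 2; minimax = 2.
-1 ≠ 2, so there is no saddle point; optimal play is mixed.
A is strictly dominated by B, so Player 1 never plays it.
On the remaining 2×2 (B, C vs C1, C2):
Let Player 1 play B with probability p. Expected payoff against C1: 8p + (-1)(1−p) = 9p − 1; against C2: (-2)p + 2(1−p) = −4p + 2.
Setting these equal: 9p − 1 = −4p + 2 ⇒ 13p = 3 ⇒ p = 3/13, and the value is (9)·(3/13) − 1 = 14/13.
For Player 2: with q = P(C1), equating B's and C's payoffs gives 10q − 2 = −3q + 2 ⇒ q = 4/13.

3/13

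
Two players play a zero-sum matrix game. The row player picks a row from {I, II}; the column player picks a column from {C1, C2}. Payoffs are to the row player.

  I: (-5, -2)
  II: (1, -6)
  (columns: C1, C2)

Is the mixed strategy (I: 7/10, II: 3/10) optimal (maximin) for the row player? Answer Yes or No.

Yes

Against C1 this mix gives (7/10)·(-5) + (3/10)·1 = -16/5.
Against C2 this mix gives (7/10)·(-2) + (3/10)·(-6) = -16/5.
All of the column player's active replies (C1, C2) yield -16/5, and no column does worse for the row player. The mix makes the column player indifferent and guarantees -16/5, so it is optimal.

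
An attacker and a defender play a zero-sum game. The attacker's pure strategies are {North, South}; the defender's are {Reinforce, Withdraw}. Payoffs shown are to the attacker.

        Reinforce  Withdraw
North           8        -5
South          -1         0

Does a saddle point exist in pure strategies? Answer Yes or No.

No

Row minima: North → -5, South → -1; maximin = -1.
Column maxima: Reinforce → 8, Withdraw → 0; minimax = 0.
-1 ≠ 0, so no pure-strategy equilibrium exists.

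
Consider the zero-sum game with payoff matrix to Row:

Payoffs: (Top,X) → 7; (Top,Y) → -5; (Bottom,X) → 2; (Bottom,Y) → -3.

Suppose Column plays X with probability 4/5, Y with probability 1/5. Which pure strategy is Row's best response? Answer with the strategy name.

Top

Expected payoff of Top: (4/5)·7 + (1/5)·(-5) = 23/5.
Expected payoff of Bottom: (4/5)·2 + (1/5)·(-3) = 1.
The largest is 23/5, so Row's best response is Top.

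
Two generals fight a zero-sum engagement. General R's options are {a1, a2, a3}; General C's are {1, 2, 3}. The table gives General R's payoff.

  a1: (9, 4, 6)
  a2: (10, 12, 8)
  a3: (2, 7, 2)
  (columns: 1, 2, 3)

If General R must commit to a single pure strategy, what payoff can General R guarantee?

Row minima: a1 → 4, a2 → 8, a3 → 2.
The best of these is 8.

8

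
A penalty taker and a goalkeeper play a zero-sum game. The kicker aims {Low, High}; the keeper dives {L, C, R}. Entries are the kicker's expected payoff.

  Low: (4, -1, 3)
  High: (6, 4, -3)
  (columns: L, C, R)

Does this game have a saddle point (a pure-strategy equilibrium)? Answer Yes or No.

No

Row minima: Low → -1, High → -3; maximin = -1.
Column maxima: L → 6, C → 4, R → 3; minimax = 3.
-1 ≠ 3, so no pure-strategy equilibrium exists.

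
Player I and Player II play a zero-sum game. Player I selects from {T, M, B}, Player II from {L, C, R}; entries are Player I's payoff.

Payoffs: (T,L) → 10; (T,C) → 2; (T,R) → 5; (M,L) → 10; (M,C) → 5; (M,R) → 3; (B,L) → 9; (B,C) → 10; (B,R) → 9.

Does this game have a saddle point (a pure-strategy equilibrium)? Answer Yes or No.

Yes

Row minima: T → 2, M → 3, B → 9; maximin = 9.
Column maxima: L → 10, C → 10, R → 9; minimax = 9.
maximin = minimax = 9, so a saddle point exists.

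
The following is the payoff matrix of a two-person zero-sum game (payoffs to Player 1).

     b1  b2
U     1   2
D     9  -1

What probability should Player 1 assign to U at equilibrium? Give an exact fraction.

10/11

Row minima: U → 1, D → -1; maximin = 1.
Column maxima: b1 → 9, b2 → 2; minimax = 2.
1 ≠ 2, so there is no saddle point; optimal play is mixed.
Let Player 1 play U with probability p. Expected payoff against b1: 1p + 9(1−p) = −8p + 9; against b2: 2p + (-1)(1−p) = 3p − 1.
Setting these equal: −8p + 9 = 3p − 1 ⇒ −11p = -10 ⇒ p = 10/11, and the value is (-8)·(10/11) + 9 = 19/11.
For Player 2: with q = P(b1), equating U's and D's payoffs gives −q + 2 = 10q − 1 ⇒ q = 3/11.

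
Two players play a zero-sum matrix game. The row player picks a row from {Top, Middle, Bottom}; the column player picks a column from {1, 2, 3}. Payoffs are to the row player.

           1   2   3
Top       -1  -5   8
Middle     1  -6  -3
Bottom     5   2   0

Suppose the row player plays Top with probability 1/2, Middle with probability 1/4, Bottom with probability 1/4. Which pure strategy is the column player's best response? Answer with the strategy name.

If the column player plays 1, the row player's expected payoff is (1/2)·(-1) + (1/4)·1 + (1/4)·5 = 1.
If the column player plays 2, the row player's expected payoff is (1/2)·(-5) + (1/4)·(-6) + (1/4)·2 = -7/2.
If the column player plays 3, the row player's expected payoff is (1/2)·8 + (1/4)·(-3) + (1/4)·0 = 13/4.
The column player minimizes the row player's payoff; the smallest is -7/2, so the best response is 2.

2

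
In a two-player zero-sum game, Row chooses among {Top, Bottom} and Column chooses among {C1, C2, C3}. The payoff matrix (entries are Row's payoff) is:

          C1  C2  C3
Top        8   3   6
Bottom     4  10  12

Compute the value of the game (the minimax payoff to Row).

Row minima: Top → 3, Bottom → 4; maximin = 4.
Column maxima: C1 → 8, C2 → 10, C3 → 12; minimax = 8.
4 ≠ 8, so there is no saddle point; optimal play is mixed.
C3 is strictly dominated by C2 (it gives Row strictly more in every row), so Column never plays it.
On the remaining 2×2 (Top, Bottom vs C1, C2):
Let Row play Top with probability p. Expected payoff against C1: 8p + 4(1−p) = 4p + 4; against C2: 3p + 10(1−p) = −7p + 10.
Setting these equal: 4p + 4 = −7p + 10 ⇒ 11p = 6 ⇒ p = 6/11, and the value is (4)·(6/11) + 4 = 68/11.
For Column: with q = P(C1), equating Top's and Bottom's payoffs gives 5q + 3 = −6q + 10 ⇒ q = 7/11.

68/11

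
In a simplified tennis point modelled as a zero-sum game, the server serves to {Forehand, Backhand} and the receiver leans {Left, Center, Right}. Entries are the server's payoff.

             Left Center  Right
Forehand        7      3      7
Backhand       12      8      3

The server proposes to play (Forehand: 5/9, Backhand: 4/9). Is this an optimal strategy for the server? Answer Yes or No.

Yes

Against Left this mix gives (5/9)·7 + (4/9)·12 = 83/9.
Against Center this mix gives (5/9)·3 + (4/9)·8 = 47/9.
Against Right this mix gives (5/9)·7 + (4/9)·3 = 47/9.
All of the receiver's active replies (Center, Right) yield 47/9, and no column does worse for the server. The mix makes the receiver indifferent and guarantees 47/9, so it is optimal.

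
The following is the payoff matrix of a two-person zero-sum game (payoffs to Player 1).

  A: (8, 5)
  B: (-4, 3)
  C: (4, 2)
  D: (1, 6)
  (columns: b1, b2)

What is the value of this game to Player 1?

Row minima: A → 5, B → -4, C → 2, D → 1; maximin = 5.
Column maxima: b1 → 8, b2 → 6; minimax = 6.
5 ≠ 6, so there is no saddle point; optimal play is mixed.
B is strictly dominated by A, so Player 1 never plays it.
C is strictly dominated by A, so Player 1 never plays it.
On the remaining 2×2 (A, D vs b1, b2):
Let Player 1 play A with probability p. Expected payoff against b1: 8p + 1(1−p) = 7p + 1; against b2: 5p + 6(1−p) = −p + 6.
Setting these equal: 7p + 1 = −p + 6 ⇒ 8p = 5 ⇒ p = 5/8, and the value is (7)·(5/8) + 1 = 43/8.
For Player 2: with q = P(b1), equating A's and D's payoffs gives 3q + 5 = −5q + 6 ⇒ q = 1/8.

43/8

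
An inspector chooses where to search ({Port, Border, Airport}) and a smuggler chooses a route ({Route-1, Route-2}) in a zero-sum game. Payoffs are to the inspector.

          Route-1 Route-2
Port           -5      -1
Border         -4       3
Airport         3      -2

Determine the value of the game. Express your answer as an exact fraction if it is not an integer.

1/12

Row minima: Port → -5, Border → -4, Airport → -2; maximin = -2.
Column maxima: Route-1 → 3, Route-2 → 3; minimax = 3.
-2 ≠ 3, so there is no saddle point; optimal play is mixed.
Port is strictly dominated by Border, so the inspector never plays it.
On the remaining 2×2 (Border, Airport vs Route-1, Route-2):
Let the inspector play Border with probability p. Expected payoff against Route-1: (-4)p + 3(1−p) = −7p + 3; against Route-2: 3p + (-2)(1−p) = 5p − 2.
Setting these equal: −7p + 3 = 5p − 2 ⇒ −12p = -5 ⇒ p = 5/12, and the value is (-7)·(5/12) + 3 = 1/12.
For the smuggler: with q = P(Route-1), equating Border's and Airport's payoffs gives −7q + 3 = 5q − 2 ⇒ q = 5/12.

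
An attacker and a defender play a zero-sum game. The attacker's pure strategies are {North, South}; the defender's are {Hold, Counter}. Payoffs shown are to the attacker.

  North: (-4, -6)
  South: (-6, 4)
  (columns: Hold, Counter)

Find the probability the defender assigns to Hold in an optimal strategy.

Row minima: North → -6, South → -6; maximin = -6.
Column maxima: Hold → -4, Counter → 4; minimax = -4.
-6 ≠ -4, so there is no saddle point; optimal play is mixed.
Let the attacker play North with probability p. Expected payoff against Hold: (-4)p + (-6)(1−p) = 2p − 6; against Counter: (-6)p + 4(1−p) = −10p + 4.
Setting these equal: 2p − 6 = −10p + 4 ⇒ 12p = 10 ⇒ p = 5/6, and the value is (2)·(5/6) − 6 = -13/3.
For the defender: with q = P(Hold), equating North's and South's payoffs gives 2q − 6 = −10q + 4 ⇒ q = 5/6.

5/6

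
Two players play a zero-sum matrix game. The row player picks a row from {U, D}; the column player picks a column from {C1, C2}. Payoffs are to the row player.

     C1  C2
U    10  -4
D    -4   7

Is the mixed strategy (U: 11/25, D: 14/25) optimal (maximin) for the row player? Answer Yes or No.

Against C1 this mix gives (11/25)·10 + (14/25)·(-4) = 54/25.
Against C2 this mix gives (11/25)·(-4) + (14/25)·7 = 54/25.
All of the column player's active replies (C1, C2) yield 54/25, and no column does worse for the row player. The mix makes the column player indifferent and guarantees 54/25, so it is optimal.

Yes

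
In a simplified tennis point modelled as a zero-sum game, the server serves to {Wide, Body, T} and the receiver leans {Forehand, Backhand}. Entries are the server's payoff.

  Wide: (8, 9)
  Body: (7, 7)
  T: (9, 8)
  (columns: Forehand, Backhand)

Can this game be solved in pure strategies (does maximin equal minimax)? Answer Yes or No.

Row minima: Wide → 8, Body → 7, T → 8; maximin = 8.
Column maxima: Forehand → 9, Backhand → 9; minimax = 9.
8 ≠ 9, so no pure-strategy equilibrium exists.

No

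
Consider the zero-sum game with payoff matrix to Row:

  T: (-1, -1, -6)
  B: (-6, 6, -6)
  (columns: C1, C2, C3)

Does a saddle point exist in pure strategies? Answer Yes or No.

Yes

Row minima: T → -6, B → -6; maximin = -6.
Column maxima: C1 → -1, C2 → 6, C3 → -6; minimax = -6.
maximin = minimax = -6, so a saddle point exists.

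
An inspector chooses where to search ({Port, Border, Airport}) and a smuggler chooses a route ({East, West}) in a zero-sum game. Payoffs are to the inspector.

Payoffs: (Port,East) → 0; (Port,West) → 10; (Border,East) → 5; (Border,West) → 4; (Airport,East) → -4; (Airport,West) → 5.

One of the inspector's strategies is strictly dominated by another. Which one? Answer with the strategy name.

Airport

Port gives a strictly higher payoff than Airport against every column: 0 > -4, 10 > 5.
So Airport is strictly dominated and the inspector never plays it.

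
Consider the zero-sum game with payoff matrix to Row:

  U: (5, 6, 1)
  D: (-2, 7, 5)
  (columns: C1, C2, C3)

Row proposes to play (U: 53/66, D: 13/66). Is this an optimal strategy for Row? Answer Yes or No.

No

Against C1 this mix gives (53/66)·5 + (13/66)·(-2) = 239/66.
Against C2 this mix gives (53/66)·6 + (13/66)·7 = 409/66.
Against C3 this mix gives (53/66)·1 + (13/66)·5 = 59/33.
Column will play C3, holding Row to 59/33. Shifting weight toward the row that does better against C3 would raise this floor (the equalizing mix achieves 27/11 against both C3 and C1), so the proposed strategy is not optimal.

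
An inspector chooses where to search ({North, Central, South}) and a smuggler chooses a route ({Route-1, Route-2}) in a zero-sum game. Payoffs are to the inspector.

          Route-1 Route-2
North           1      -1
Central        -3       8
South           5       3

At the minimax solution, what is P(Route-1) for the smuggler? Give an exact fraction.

Row minima: North → -1, Central → -3, South → 3; maximin = 3.
Column maxima: Route-1 → 5, Route-2 → 8; minimax = 5.
3 ≠ 5, so there is no saddle point; optimal play is mixed.
North is strictly dominated by South, so the inspector never plays it.
On the remaining 2×2 (Central, South vs Route-1, Route-2):
Let the inspector play Central with probability p. Expected payoff against Route-1: (-3)p + 5(1−p) = −8p + 5; against Route-2: 8p + 3(1−p) = 5p + 3.
Setting these equal: −8p + 5 = 5p + 3 ⇒ −13p = -2 ⇒ p = 2/13, and the value is (-8)·(2/13) + 5 = 49/13.
For the smuggler: with q = P(Route-1), equating Central's and South's payoffs gives −11q + 8 = 2q + 3 ⇒ q = 5/13.

5/13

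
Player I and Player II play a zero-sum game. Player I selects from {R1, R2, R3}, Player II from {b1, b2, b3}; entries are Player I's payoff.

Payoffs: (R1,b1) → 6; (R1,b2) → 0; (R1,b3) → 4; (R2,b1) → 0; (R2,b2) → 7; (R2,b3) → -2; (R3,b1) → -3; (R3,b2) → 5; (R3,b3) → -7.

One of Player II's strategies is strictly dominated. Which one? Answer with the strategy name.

b3 holds Player I's payoff strictly below b1 in every row: 4 < 6, -2 < 0, -7 < -3.
So b1 is strictly dominated for Player II.

b1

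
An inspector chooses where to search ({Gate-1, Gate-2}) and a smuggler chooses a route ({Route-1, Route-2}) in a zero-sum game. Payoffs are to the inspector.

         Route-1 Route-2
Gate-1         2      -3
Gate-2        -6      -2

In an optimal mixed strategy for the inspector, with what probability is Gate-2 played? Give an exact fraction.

5/9

Row minima: Gate-1 → -3, Gate-2 → -6; maximin = -3.
Column maxima: Route-1 → 2, Route-2 → -2; minimax = -2.
-3 ≠ -2, so there is no saddle point; optimal play is mixed.
Let the inspector play Gate-1 with probability p. Expected payoff against Route-1: 2p + (-6)(1−p) = 8p − 6; against Route-2: (-3)p + (-2)(1−p) = −p − 2.
Setting these equal: 8p − 6 = −p − 2 ⇒ 9p = 4 ⇒ p = 4/9, and the value is (8)·(4/9) − 6 = -22/9.
For the smuggler: with q = P(Route-1), equating Gate-1's and Gate-2's payoffs gives 5q − 3 = −4q − 2 ⇒ q = 1/9.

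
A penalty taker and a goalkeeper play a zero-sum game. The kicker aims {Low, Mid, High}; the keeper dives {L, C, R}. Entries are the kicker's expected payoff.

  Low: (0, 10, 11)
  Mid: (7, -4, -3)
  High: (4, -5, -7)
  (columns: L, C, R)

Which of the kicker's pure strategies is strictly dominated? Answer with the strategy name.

High

Mid gives a strictly higher payoff than High against every column: 7 > 4, -4 > -5, -3 > -7.
So High is strictly dominated and the kicker never plays it.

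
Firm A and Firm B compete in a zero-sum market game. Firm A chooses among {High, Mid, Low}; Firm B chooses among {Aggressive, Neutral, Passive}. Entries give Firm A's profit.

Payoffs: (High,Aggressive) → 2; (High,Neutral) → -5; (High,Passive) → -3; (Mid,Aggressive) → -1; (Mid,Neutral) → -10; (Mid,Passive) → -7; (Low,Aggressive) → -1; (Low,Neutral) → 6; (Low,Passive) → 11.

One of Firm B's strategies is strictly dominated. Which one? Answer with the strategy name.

Neutral holds Firm A's payoff strictly below Passive in every row: -5 < -3, -10 < -7, 6 < 11.
So Passive is strictly dominated for Firm B.

Passive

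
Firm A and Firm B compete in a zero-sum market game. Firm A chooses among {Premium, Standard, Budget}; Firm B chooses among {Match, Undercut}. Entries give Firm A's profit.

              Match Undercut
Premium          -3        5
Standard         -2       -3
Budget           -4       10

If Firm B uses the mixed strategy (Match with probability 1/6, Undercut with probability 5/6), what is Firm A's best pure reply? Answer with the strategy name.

Expected payoff of Premium: (1/6)·(-3) + (5/6)·5 = 11/3.
Expected payoff of Standard: (1/6)·(-2) + (5/6)·(-3) = -17/6.
Expected payoff of Budget: (1/6)·(-4) + (5/6)·10 = 23/3.
The largest is 23/3, so Firm A's best response is Budget.

Budget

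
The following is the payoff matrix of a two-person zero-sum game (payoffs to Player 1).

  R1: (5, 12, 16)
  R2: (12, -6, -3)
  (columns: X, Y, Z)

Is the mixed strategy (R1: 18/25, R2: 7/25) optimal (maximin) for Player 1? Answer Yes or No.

Against X this mix gives (18/25)·5 + (7/25)·12 = 174/25.
Against Y this mix gives (18/25)·12 + (7/25)·(-6) = 174/25.
Against Z this mix gives (18/25)·16 + (7/25)·(-3) = 267/25.
All of Player 2's active replies (X, Y) yield 174/25, and no column does worse for Player 1. The mix makes Player 2 indifferent and guarantees 174/25, so it is optimal.

Yes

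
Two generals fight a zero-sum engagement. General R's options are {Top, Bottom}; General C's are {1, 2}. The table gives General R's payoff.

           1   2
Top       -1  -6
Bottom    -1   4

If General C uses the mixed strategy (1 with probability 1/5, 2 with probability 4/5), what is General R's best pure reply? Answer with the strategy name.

Expected payoff of Top: (1/5)·(-1) + (4/5)·(-6) = -5.
Expected payoff of Bottom: (1/5)·(-1) + (4/5)·4 = 3.
The largest is 3, so General R's best response is Bottom.

Bottom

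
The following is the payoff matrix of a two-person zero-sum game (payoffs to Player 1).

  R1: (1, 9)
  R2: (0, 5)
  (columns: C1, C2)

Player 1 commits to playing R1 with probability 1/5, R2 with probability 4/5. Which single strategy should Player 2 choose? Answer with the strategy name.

If Player 2 plays C1, Player 1's expected payoff is (1/5)·1 + (4/5)·0 = 1/5.
If Player 2 plays C2, Player 1's expected payoff is (1/5)·9 + (4/5)·5 = 29/5.
Player 2 minimizes Player 1's payoff; the smallest is 1/5, so the best response is C1.

C1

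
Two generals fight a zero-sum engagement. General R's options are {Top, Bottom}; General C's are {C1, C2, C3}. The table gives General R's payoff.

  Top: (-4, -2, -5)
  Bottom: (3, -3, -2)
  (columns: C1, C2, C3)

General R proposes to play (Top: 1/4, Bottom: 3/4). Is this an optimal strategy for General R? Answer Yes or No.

Yes

Against C1 this mix gives (1/4)·(-4) + (3/4)·3 = 5/4.
Against C2 this mix gives (1/4)·(-2) + (3/4)·(-3) = -11/4.
Against C3 this mix gives (1/4)·(-5) + (3/4)·(-2) = -11/4.
All of General C's active replies (C2, C3) yield -11/4, and no column does worse for General R. The mix makes General C indifferent and guarantees -11/4, so it is optimal.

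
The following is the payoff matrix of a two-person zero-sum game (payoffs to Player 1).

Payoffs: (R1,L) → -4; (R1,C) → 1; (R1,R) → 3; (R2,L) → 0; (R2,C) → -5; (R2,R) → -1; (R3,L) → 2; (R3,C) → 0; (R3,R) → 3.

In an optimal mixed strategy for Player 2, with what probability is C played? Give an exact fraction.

6/7

Row minima: R1 → -4, R2 → -5, R3 → 0; maximin = 0.
Column maxima: L → 2, C → 1, R → 3; minimax = 1.
0 ≠ 1, so there is no saddle point; optimal play is mixed.
R2 is strictly dominated by R3, so Player 1 never plays it.
With R2 eliminated, R is strictly dominated by L (it gives Player 1 strictly more in every remaining row), so Player 2 never plays it.
On the remaining 2×2 (R1, R3 vs L, C):
Let Player 1 play R1 with probability p. Expected payoff against L: (-4)p + 2(1−p) = −6p + 2; against C: 1p + 0(1−p) = p.
Setting these equal: −6p + 2 = p ⇒ −7p = -2 ⇒ p = 2/7, and the value is (-6)·(2/7) + 2 = 2/7.
For Player 2: with q = P(L), equating R1's and R3's payoffs gives −5q + 1 = 2q ⇒ q = 1/7.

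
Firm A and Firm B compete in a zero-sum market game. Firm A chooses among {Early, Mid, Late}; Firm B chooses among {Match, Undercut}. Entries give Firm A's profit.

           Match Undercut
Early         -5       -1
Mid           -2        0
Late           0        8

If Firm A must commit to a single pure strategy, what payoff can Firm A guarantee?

Row minima: Early → -5, Mid → -2, Late → 0.
The best of these is 0.

0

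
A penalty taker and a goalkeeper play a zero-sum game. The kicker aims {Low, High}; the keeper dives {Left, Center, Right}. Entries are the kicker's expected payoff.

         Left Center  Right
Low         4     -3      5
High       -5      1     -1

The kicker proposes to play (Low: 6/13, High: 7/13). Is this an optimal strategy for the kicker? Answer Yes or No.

Yes

Against Left this mix gives (6/13)·4 + (7/13)·(-5) = -11/13.
Against Center this mix gives (6/13)·(-3) + (7/13)·1 = -11/13.
Against Right this mix gives (6/13)·5 + (7/13)·(-1) = 23/13.
All of the keeper's active replies (Left, Center) yield -11/13, and no column does worse for the kicker. The mix makes the keeper indifferent and guarantees -11/13, so it is optimal.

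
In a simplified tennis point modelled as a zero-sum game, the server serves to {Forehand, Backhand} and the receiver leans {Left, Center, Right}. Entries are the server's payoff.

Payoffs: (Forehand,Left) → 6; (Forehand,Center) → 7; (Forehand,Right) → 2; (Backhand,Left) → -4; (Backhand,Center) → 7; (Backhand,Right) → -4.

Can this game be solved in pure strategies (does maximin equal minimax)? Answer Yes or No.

Row minima: Forehand → 2, Backhand → -4; maximin = 2.
Column maxima: Left → 6, Center → 7, Right → 2; minimax = 2.
maximin = minimax = 2, so a saddle point exists.

Yes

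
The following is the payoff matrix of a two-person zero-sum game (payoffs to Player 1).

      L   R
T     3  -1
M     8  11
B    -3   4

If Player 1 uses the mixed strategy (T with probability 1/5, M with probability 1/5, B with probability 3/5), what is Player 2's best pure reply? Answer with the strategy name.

If Player 2 plays L, Player 1's expected payoff is (1/5)·3 + (1/5)·8 + (3/5)·(-3) = 2/5.
If Player 2 plays R, Player 1's expected payoff is (1/5)·(-1) + (1/5)·11 + (3/5)·4 = 22/5.
Player 2 minimizes Player 1's payoff; the smallest is 2/5, so the best response is L.

L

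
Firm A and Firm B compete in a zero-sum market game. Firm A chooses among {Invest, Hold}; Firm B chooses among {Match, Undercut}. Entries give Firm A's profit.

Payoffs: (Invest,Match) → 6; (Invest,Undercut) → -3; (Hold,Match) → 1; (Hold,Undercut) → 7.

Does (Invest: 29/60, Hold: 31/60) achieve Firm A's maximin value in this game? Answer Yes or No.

Against Match this mix gives (29/60)·6 + (31/60)·1 = 41/12.
Against Undercut this mix gives (29/60)·(-3) + (31/60)·7 = 13/6.
Firm B will play Undercut, holding Firm A to 13/6. Shifting weight toward the row that does better against Undercut would raise this floor (the equalizing mix achieves 3 against both Undercut and Match), so the proposed strategy is not optimal.

No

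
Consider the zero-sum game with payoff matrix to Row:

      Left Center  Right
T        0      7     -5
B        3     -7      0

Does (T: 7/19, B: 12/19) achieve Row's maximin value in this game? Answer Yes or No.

Yes

Against Left this mix gives (7/19)·0 + (12/19)·3 = 36/19.
Against Center this mix gives (7/19)·7 + (12/19)·(-7) = -35/19.
Against Right this mix gives (7/19)·(-5) + (12/19)·0 = -35/19.
All of Column's active replies (Center, Right) yield -35/19, and no column does worse for Row. The mix makes Column indifferent and guarantees -35/19, so it is optimal.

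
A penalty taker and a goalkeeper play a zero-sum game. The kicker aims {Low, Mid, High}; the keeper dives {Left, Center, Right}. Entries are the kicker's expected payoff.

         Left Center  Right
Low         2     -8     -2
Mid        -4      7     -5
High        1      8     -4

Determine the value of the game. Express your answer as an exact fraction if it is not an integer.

Row minima: Low → -8, Mid → -5, High → -4; maximin = -4.
Column maxima: Left → 2, Center → 8, Right → -2; minimax = -2.
-4 ≠ -2, so there is no saddle point; optimal play is mixed.
Mid is strictly dominated by High, so the kicker never plays it.
Left is strictly dominated by Right (it gives the kicker strictly more in every row), so the keeper never plays it.
On the remaining 2×2 (Low, High vs Center, Right):
Let the kicker play Low with probability p. Expected payoff against Center: (-8)p + 8(1−p) = −16p + 8; against Right: (-2)p + (-4)(1−p) = 2p − 4.
Setting these equal: −16p + 8 = 2p − 4 ⇒ −18p = -12 ⇒ p = 2/3, and the value is (-16)·(2/3) + 8 = -8/3.
For the keeper: with q = P(Center), equating Low's and High's payoffs gives −6q − 2 = 12q − 4 ⇒ q = 1/9.

-8/3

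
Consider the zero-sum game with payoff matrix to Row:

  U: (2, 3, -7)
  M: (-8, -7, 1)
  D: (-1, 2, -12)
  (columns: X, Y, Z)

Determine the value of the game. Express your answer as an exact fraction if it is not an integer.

-3

Row minima: U → -7, M → -8, D → -12; maximin = -7.
Column maxima: X → 2, Y → 3, Z → 1; minimax = 1.
-7 ≠ 1, so there is no saddle point; optimal play is mixed.
D is strictly dominated by U, so Row never plays it.
Y is strictly dominated by X (it gives Row strictly more in every row), so Column never plays it.
On the remaining 2×2 (U, M vs X, Z):
Let Row play U with probability p. Expected payoff against X: 2p + (-8)(1−p) = 10p − 8; against Z: (-7)p + 1(1−p) = −8p + 1.
Setting these equal: 10p − 8 = −8p + 1 ⇒ 18p = 9 ⇒ p = 1/2, and the value is (10)·(1/2) − 8 = -3.
For Column: with q = P(X), equating U's and M's payoffs gives 9q − 7 = −9q + 1 ⇒ q = 4/9.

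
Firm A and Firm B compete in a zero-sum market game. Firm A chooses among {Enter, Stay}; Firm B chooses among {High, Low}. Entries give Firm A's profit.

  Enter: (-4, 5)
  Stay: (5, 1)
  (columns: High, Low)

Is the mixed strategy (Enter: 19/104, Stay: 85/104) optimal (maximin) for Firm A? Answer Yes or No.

No

Against High this mix gives (19/104)·(-4) + (85/104)·5 = 349/104.
Against Low this mix gives (19/104)·5 + (85/104)·1 = 45/26.
Firm B will play Low, holding Firm A to 45/26. Shifting weight toward the row that does better against Low would raise this floor (the equalizing mix achieves 29/13 against both Low and High), so the proposed strategy is not optimal.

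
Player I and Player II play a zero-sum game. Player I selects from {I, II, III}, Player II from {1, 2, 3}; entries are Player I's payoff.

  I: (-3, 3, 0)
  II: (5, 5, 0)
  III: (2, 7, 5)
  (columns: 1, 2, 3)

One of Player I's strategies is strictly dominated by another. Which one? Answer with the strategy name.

III gives a strictly higher payoff than I against every column: 2 > -3, 7 > 3, 5 > 0.
So I is strictly dominated and Player I never plays it.

I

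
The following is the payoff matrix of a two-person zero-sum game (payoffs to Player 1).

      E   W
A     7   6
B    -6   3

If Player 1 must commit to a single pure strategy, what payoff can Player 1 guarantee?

Row minima: A → 6, B → -6.
The best of these is 6.

6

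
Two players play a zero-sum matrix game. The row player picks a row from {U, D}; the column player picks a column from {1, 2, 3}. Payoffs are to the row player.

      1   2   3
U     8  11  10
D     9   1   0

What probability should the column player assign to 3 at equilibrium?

Row minima: U → 8, D → 0; maximin = 8.
Column maxima: 1 → 9, 2 → 11, 3 → 10; minimax = 9.
8 ≠ 9, so there is no saddle point; optimal play is mixed.
2 is strictly dominated by 3 (it gives the row player strictly more in every row), so the column player never plays it.
On the remaining 2×2 (U, D vs 1, 3):
Let the row player play U with probability p. Expected payoff against 1: 8p + 9(1−p) = −p + 9; against 3: 10p + 0(1−p) = 10p.
Setting these equal: −p + 9 = 10p ⇒ −11p = -9 ⇒ p = 9/11, and the value is (-1)·(9/11) + 9 = 90/11.
For the column player: with q = P(1), equating U's and D's payoffs gives −2q + 10 = 9q ⇒ q = 10/11.

1/11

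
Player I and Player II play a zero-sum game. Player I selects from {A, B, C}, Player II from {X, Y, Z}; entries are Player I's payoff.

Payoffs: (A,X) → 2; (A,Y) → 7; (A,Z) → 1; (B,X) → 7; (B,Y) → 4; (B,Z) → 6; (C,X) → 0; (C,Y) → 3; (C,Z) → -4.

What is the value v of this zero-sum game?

Row minima: A → 1, B → 4, C → -4; maximin = 4.
Column maxima: X → 7, Y → 7, Z → 6; minimax = 6.
4 ≠ 6, so there is no saddle point; optimal play is mixed.
C is strictly dominated by A, so Player I never plays it.
X is strictly dominated by Z (it gives Player I strictly more in every row), so Player II never plays it.
On the remaining 2×2 (A, B vs Y, Z):
Let Player I play A with probability p. Expected payoff against Y: 7p + 4(1−p) = 3p + 4; against Z: 1p + 6(1−p) = −5p + 6.
Setting these equal: 3p + 4 = −5p + 6 ⇒ 8p = 2 ⇒ p = 1/4, and the value is (3)·(1/4) + 4 = 19/4.
For Player II: with q = P(Y), equating A's and B's payoffs gives 6q + 1 = −2q + 6 ⇒ q = 5/8.

19/4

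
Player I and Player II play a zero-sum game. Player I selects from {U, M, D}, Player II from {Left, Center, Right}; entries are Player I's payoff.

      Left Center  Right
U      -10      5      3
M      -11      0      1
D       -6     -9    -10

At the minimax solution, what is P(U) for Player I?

4/17

Row minima: U → -10, M → -11, D → -10; maximin = -10.
Column maxima: Left → -6, Center → 5, Right → 3; minimax = -6.
-10 ≠ -6, so there is no saddle point; optimal play is mixed.
M is strictly dominated by U, so Player I never plays it.
With M eliminated, Center is strictly dominated by Right (it gives Player I strictly more in every remaining row), so Player II never plays it.
On the remaining 2×2 (U, D vs Left, Right):
Let Player I play U with probability p. Expected payoff against Left: (-10)p + (-6)(1−p) = −4p − 6; against Right: 3p + (-10)(1−p) = 13p − 10.
Setting these equal: −4p − 6 = 13p − 10 ⇒ −17p = -4 ⇒ p = 4/17, and the value is (-4)·(4/17) − 6 = -118/17.
For Player II: with q = P(Left), equating U's and D's payoffs gives −13q + 3 = 4q − 10 ⇒ q = 13/17.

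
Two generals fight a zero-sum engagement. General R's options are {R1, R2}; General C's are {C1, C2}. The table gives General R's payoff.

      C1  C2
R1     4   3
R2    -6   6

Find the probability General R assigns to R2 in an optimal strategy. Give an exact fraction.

Row minima: R1 → 3, R2 → -6; maximin = 3.
Column maxima: C1 → 4, C2 → 6; minimax = 4.
3 ≠ 4, so there is no saddle point; optimal play is mixed.
Let General R play R1 with probability p. Expected payoff against C1: 4p + (-6)(1−p) = 10p − 6; against C2: 3p + 6(1−p) = −3p + 6.
Setting these equal: 10p − 6 = −3p + 6 ⇒ 13p = 12 ⇒ p = 12/13, and the value is (10)·(12/13) − 6 = 42/13.
For General C: with q = P(C1), equating R1's and R2's payoffs gives q + 3 = −12q + 6 ⇒ q = 3/13.

1/13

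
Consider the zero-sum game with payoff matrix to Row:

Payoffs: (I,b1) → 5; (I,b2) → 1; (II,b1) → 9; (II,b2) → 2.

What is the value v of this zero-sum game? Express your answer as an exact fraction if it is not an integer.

2

Row minima: I → 1, II → 2; maximin = 2.
Column maxima: b1 → 9, b2 → 2; minimax = 2.
Since maximin = minimax = 2, there is a saddle point and the value is 2.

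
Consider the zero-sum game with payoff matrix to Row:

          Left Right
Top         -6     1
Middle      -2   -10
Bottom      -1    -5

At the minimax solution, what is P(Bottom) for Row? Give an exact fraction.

Row minima: Top → -6, Middle → -10, Bottom → -5; maximin = -5.
Column maxima: Left → -1, Right → 1; minimax = -1.
-5 ≠ -1, so there is no saddle point; optimal play is mixed.
Middle is strictly dominated by Bottom, so Row never plays it.
On the remaining 2×2 (Top, Bottom vs Left, Right):
Let Row play Top with probability p. Expected payoff against Left: (-6)p + (-1)(1−p) = −5p − 1; against Right: 1p + (-5)(1−p) = 6p − 5.
Setting these equal: −5p − 1 = 6p − 5 ⇒ −11p = -4 ⇒ p = 4/11, and the value is (-5)·(4/11) − 1 = -31/11.
For Column: with q = P(Left), equating Top's and Bottom's payoffs gives −7q + 1 = 4q − 5 ⇒ q = 6/11.

7/11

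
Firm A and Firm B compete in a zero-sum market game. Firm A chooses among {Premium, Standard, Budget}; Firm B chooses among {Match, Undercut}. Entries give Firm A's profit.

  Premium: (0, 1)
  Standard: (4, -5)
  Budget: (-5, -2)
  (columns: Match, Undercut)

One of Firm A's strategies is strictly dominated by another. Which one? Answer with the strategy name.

Premium gives a strictly higher payoff than Budget against every column: 0 > -5, 1 > -2.
So Budget is strictly dominated and Firm A never plays it.

Budget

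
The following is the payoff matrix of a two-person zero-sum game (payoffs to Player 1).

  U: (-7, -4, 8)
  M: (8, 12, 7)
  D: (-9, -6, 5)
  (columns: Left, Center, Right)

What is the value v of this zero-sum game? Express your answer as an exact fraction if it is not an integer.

Row minima: U → -7, M → 7, D → -9; maximin = 7.
Column maxima: Left → 8, Center → 12, Right → 8; minimax = 8.
7 ≠ 8, so there is no saddle point; optimal play is mixed.
D is strictly dominated by U, so Player 1 never plays it.
Center is strictly dominated by Left (it gives Player 1 strictly more in every row), so Player 2 never plays it.
On the remaining 2×2 (U, M vs Left, Right):
Let Player 1 play U with probability p. Expected payoff against Left: (-7)p + 8(1−p) = −15p + 8; against Right: 8p + 7(1−p) = p + 7.
Setting these equal: −15p + 8 = p + 7 ⇒ −16p = -1 ⇒ p = 1/16, and the value is (-15)·(1/16) + 8 = 113/16.
For Player 2: with q = P(Left), equating U's and M's payoffs gives −15q + 8 = q + 7 ⇒ q = 1/16.

113/16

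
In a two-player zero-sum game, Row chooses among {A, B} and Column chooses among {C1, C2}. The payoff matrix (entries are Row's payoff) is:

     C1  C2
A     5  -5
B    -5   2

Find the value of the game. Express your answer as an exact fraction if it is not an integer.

-15/17

Row minima: A → -5, B → -5; maximin = -5.
Column maxima: C1 → 5, C2 → 2; minimax = 2.
-5 ≠ 2, so there is no saddle point; optimal play is mixed.
Let Row play A with probability p. Expected payoff against C1: 5p + (-5)(1−p) = 10p − 5; against C2: (-5)p + 2(1−p) = −7p + 2.
Setting these equal: 10p − 5 = −7p + 2 ⇒ 17p = 7 ⇒ p = 7/17, and the value is (10)·(7/17) − 5 = -15/17.
For Column: with q = P(C1), equating A's and B's payoffs gives 10q − 5 = −7q + 2 ⇒ q = 7/17.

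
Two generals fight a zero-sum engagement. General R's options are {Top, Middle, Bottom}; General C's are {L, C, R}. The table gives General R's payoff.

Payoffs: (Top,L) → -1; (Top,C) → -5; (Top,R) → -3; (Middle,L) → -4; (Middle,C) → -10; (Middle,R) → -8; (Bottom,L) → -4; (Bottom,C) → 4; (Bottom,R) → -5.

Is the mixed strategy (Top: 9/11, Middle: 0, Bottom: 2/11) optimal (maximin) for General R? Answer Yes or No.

Against L this mix gives (9/11)·(-1) + (2/11)·(-4) = -17/11.
Against C this mix gives (9/11)·(-5) + (2/11)·4 = -37/11.
Against R this mix gives (9/11)·(-3) + (2/11)·(-5) = -37/11.
All of General C's active replies (C, R) yield -37/11, and no column does worse for General R. The mix makes General C indifferent and guarantees -37/11, so it is optimal.

Yes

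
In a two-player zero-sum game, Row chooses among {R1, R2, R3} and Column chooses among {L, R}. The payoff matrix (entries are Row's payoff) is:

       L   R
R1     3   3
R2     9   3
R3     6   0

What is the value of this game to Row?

3

Row minima: R1 → 3, R2 → 3, R3 → 0; maximin = 3.
Column maxima: L → 9, R → 3; minimax = 3.
Since maximin = minimax = 3, there is a saddle point and the value is 3.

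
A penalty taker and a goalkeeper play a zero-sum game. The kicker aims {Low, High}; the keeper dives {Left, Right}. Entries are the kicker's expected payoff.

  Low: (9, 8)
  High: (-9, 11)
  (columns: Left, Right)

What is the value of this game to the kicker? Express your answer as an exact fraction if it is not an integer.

Row minima: Low → 8, High → -9; maximin = 8.
Column maxima: Left → 9, Right → 11; minimax = 9.
8 ≠ 9, so there is no saddle point; optimal play is mixed.
Let the kicker play Low with probability p. Expected payoff against Left: 9p + (-9)(1−p) = 18p − 9; against Right: 8p + 11(1−p) = −3p + 11.
Setting these equal: 18p − 9 = −3p + 11 ⇒ 21p = 20 ⇒ p = 20/21, and the value is (18)·(20/21) − 9 = 57/7.
For the keeper: with q = P(Left), equating Low's and High's payoffs gives q + 8 = −20q + 11 ⇒ q = 1/7.

57/7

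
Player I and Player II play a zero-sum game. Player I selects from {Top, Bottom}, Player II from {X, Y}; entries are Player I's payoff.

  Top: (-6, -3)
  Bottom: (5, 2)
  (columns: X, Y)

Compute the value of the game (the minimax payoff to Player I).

Row minima: Top → -6, Bottom → 2; maximin = 2.
Column maxima: X → 5, Y → 2; minimax = 2.
Since maximin = minimax = 2, there is a saddle point and the value is 2.

2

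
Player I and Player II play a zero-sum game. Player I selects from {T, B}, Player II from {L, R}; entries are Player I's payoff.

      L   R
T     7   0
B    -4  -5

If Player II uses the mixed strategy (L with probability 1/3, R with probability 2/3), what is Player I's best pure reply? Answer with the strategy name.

T

Expected payoff of T: (1/3)·7 + (2/3)·0 = 7/3.
Expected payoff of B: (1/3)·(-4) + (2/3)·(-5) = -14/3.
The largest is 7/3, so Player I's best response is T.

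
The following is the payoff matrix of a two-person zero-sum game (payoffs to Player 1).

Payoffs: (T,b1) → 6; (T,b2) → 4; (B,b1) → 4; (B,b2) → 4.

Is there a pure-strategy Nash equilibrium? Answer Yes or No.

Yes

Row minima: T → 4, B → 4; maximin = 4.
Column maxima: b1 → 6, b2 → 4; minimax = 4.
maximin = minimax = 4, so a saddle point exists.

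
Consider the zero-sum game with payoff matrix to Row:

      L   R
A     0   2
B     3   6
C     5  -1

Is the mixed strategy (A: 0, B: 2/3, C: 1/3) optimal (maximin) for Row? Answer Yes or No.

Against L this mix gives (2/3)·3 + (1/3)·5 = 11/3.
Against R this mix gives (2/3)·6 + (1/3)·(-1) = 11/3.
All of Column's active replies (L, R) yield 11/3, and no column does worse for Row. The mix makes Column indifferent and guarantees 11/3, so it is optimal.

Yes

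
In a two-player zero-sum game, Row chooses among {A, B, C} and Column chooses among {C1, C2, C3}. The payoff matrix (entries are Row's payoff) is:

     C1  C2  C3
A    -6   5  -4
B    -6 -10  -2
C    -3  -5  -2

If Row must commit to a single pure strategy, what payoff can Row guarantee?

-5

Row minima: A → -6, B → -10, C → -5.
The best of these is -5.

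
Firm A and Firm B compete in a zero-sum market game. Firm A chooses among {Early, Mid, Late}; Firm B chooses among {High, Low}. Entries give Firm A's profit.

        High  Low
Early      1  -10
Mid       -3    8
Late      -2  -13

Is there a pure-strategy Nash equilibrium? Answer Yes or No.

No

Row minima: Early → -10, Mid → -3, Late → -13; maximin = -3.
Column maxima: High → 1, Low → 8; minimax = 1.
-3 ≠ 1, so no pure-strategy equilibrium exists.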